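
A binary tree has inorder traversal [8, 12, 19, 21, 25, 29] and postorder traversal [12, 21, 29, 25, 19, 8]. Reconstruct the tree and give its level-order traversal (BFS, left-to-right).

Inorder:   [8, 12, 19, 21, 25, 29]
Postorder: [12, 21, 29, 25, 19, 8]
Algorithm: postorder visits root last, so walk postorder right-to-left;
each value is the root of the current inorder slice — split it at that
value, recurse on the right subtree first, then the left.
Recursive splits:
  root=8; inorder splits into left=[], right=[12, 19, 21, 25, 29]
  root=19; inorder splits into left=[12], right=[21, 25, 29]
  root=25; inorder splits into left=[21], right=[29]
  root=29; inorder splits into left=[], right=[]
  root=21; inorder splits into left=[], right=[]
  root=12; inorder splits into left=[], right=[]
Reconstructed level-order: [8, 19, 12, 25, 21, 29]


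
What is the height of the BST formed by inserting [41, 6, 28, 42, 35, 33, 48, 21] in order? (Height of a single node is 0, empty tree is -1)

Insertion order: [41, 6, 28, 42, 35, 33, 48, 21]
Tree (level-order array): [41, 6, 42, None, 28, None, 48, 21, 35, None, None, None, None, 33]
Compute height bottom-up (empty subtree = -1):
  height(21) = 1 + max(-1, -1) = 0
  height(33) = 1 + max(-1, -1) = 0
  height(35) = 1 + max(0, -1) = 1
  height(28) = 1 + max(0, 1) = 2
  height(6) = 1 + max(-1, 2) = 3
  height(48) = 1 + max(-1, -1) = 0
  height(42) = 1 + max(-1, 0) = 1
  height(41) = 1 + max(3, 1) = 4
Height = 4


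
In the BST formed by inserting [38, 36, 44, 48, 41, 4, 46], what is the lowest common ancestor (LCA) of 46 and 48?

Tree insertion order: [38, 36, 44, 48, 41, 4, 46]
Tree (level-order array): [38, 36, 44, 4, None, 41, 48, None, None, None, None, 46]
In a BST, the LCA of p=46, q=48 is the first node v on the
root-to-leaf path with p <= v <= q (go left if both < v, right if both > v).
Walk from root:
  at 38: both 46 and 48 > 38, go right
  at 44: both 46 and 48 > 44, go right
  at 48: 46 <= 48 <= 48, this is the LCA
LCA = 48


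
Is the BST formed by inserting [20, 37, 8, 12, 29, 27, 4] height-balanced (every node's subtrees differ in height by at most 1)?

Tree (level-order array): [20, 8, 37, 4, 12, 29, None, None, None, None, None, 27]
Definition: a tree is height-balanced if, at every node, |h(left) - h(right)| <= 1 (empty subtree has height -1).
Bottom-up per-node check:
  node 4: h_left=-1, h_right=-1, diff=0 [OK], height=0
  node 12: h_left=-1, h_right=-1, diff=0 [OK], height=0
  node 8: h_left=0, h_right=0, diff=0 [OK], height=1
  node 27: h_left=-1, h_right=-1, diff=0 [OK], height=0
  node 29: h_left=0, h_right=-1, diff=1 [OK], height=1
  node 37: h_left=1, h_right=-1, diff=2 [FAIL (|1--1|=2 > 1)], height=2
  node 20: h_left=1, h_right=2, diff=1 [OK], height=3
Node 37 violates the condition: |1 - -1| = 2 > 1.
Result: Not balanced


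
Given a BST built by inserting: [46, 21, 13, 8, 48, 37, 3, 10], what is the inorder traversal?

Tree insertion order: [46, 21, 13, 8, 48, 37, 3, 10]
Tree (level-order array): [46, 21, 48, 13, 37, None, None, 8, None, None, None, 3, 10]
Inorder traversal: [3, 8, 10, 13, 21, 37, 46, 48]


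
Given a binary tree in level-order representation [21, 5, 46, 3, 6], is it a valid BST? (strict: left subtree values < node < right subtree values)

Level-order array: [21, 5, 46, 3, 6]
Validate using subtree bounds (lo, hi): at each node, require lo < value < hi,
then recurse left with hi=value and right with lo=value.
Preorder trace (stopping at first violation):
  at node 21 with bounds (-inf, +inf): OK
  at node 5 with bounds (-inf, 21): OK
  at node 3 with bounds (-inf, 5): OK
  at node 6 with bounds (5, 21): OK
  at node 46 with bounds (21, +inf): OK
No violation found at any node.
Result: Valid BST


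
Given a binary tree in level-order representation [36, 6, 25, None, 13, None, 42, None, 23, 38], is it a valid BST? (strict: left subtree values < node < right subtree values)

Level-order array: [36, 6, 25, None, 13, None, 42, None, 23, 38]
Validate using subtree bounds (lo, hi): at each node, require lo < value < hi,
then recurse left with hi=value and right with lo=value.
Preorder trace (stopping at first violation):
  at node 36 with bounds (-inf, +inf): OK
  at node 6 with bounds (-inf, 36): OK
  at node 13 with bounds (6, 36): OK
  at node 23 with bounds (13, 36): OK
  at node 25 with bounds (36, +inf): VIOLATION
Node 25 violates its bound: not (36 < 25 < +inf).
Result: Not a valid BST


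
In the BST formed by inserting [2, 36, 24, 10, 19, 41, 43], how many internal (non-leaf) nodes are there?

Tree built from: [2, 36, 24, 10, 19, 41, 43]
Tree (level-order array): [2, None, 36, 24, 41, 10, None, None, 43, None, 19]
Rule: An internal node has at least one child.
Per-node child counts:
  node 2: 1 child(ren)
  node 36: 2 child(ren)
  node 24: 1 child(ren)
  node 10: 1 child(ren)
  node 19: 0 child(ren)
  node 41: 1 child(ren)
  node 43: 0 child(ren)
Matching nodes: [2, 36, 24, 10, 41]
Count of internal (non-leaf) nodes: 5


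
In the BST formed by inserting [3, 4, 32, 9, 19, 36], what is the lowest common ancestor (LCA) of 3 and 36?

Tree insertion order: [3, 4, 32, 9, 19, 36]
Tree (level-order array): [3, None, 4, None, 32, 9, 36, None, 19]
In a BST, the LCA of p=3, q=36 is the first node v on the
root-to-leaf path with p <= v <= q (go left if both < v, right if both > v).
Walk from root:
  at 3: 3 <= 3 <= 36, this is the LCA
LCA = 3


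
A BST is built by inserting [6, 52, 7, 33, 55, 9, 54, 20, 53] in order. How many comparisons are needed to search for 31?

Search path for 31: 6 -> 52 -> 7 -> 33 -> 9 -> 20
Found: False
Comparisons: 6


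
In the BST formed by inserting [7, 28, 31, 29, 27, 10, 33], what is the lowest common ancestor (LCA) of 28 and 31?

Tree insertion order: [7, 28, 31, 29, 27, 10, 33]
Tree (level-order array): [7, None, 28, 27, 31, 10, None, 29, 33]
In a BST, the LCA of p=28, q=31 is the first node v on the
root-to-leaf path with p <= v <= q (go left if both < v, right if both > v).
Walk from root:
  at 7: both 28 and 31 > 7, go right
  at 28: 28 <= 28 <= 31, this is the LCA
LCA = 28


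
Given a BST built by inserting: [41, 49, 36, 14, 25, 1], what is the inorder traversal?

Tree insertion order: [41, 49, 36, 14, 25, 1]
Tree (level-order array): [41, 36, 49, 14, None, None, None, 1, 25]
Inorder traversal: [1, 14, 25, 36, 41, 49]


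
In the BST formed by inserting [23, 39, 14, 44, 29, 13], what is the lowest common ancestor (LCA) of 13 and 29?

Tree insertion order: [23, 39, 14, 44, 29, 13]
Tree (level-order array): [23, 14, 39, 13, None, 29, 44]
In a BST, the LCA of p=13, q=29 is the first node v on the
root-to-leaf path with p <= v <= q (go left if both < v, right if both > v).
Walk from root:
  at 23: 13 <= 23 <= 29, this is the LCA
LCA = 23


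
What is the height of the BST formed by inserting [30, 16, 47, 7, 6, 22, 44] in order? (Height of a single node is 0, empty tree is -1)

Insertion order: [30, 16, 47, 7, 6, 22, 44]
Tree (level-order array): [30, 16, 47, 7, 22, 44, None, 6]
Compute height bottom-up (empty subtree = -1):
  height(6) = 1 + max(-1, -1) = 0
  height(7) = 1 + max(0, -1) = 1
  height(22) = 1 + max(-1, -1) = 0
  height(16) = 1 + max(1, 0) = 2
  height(44) = 1 + max(-1, -1) = 0
  height(47) = 1 + max(0, -1) = 1
  height(30) = 1 + max(2, 1) = 3
Height = 3


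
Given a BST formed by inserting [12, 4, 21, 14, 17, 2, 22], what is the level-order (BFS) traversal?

Tree insertion order: [12, 4, 21, 14, 17, 2, 22]
Tree (level-order array): [12, 4, 21, 2, None, 14, 22, None, None, None, 17]
BFS from the root, enqueuing left then right child of each popped node:
  queue [12] -> pop 12, enqueue [4, 21], visited so far: [12]
  queue [4, 21] -> pop 4, enqueue [2], visited so far: [12, 4]
  queue [21, 2] -> pop 21, enqueue [14, 22], visited so far: [12, 4, 21]
  queue [2, 14, 22] -> pop 2, enqueue [none], visited so far: [12, 4, 21, 2]
  queue [14, 22] -> pop 14, enqueue [17], visited so far: [12, 4, 21, 2, 14]
  queue [22, 17] -> pop 22, enqueue [none], visited so far: [12, 4, 21, 2, 14, 22]
  queue [17] -> pop 17, enqueue [none], visited so far: [12, 4, 21, 2, 14, 22, 17]
Result: [12, 4, 21, 2, 14, 22, 17]


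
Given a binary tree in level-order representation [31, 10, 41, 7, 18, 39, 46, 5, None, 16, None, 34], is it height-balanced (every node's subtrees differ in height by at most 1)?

Tree (level-order array): [31, 10, 41, 7, 18, 39, 46, 5, None, 16, None, 34]
Definition: a tree is height-balanced if, at every node, |h(left) - h(right)| <= 1 (empty subtree has height -1).
Bottom-up per-node check:
  node 5: h_left=-1, h_right=-1, diff=0 [OK], height=0
  node 7: h_left=0, h_right=-1, diff=1 [OK], height=1
  node 16: h_left=-1, h_right=-1, diff=0 [OK], height=0
  node 18: h_left=0, h_right=-1, diff=1 [OK], height=1
  node 10: h_left=1, h_right=1, diff=0 [OK], height=2
  node 34: h_left=-1, h_right=-1, diff=0 [OK], height=0
  node 39: h_left=0, h_right=-1, diff=1 [OK], height=1
  node 46: h_left=-1, h_right=-1, diff=0 [OK], height=0
  node 41: h_left=1, h_right=0, diff=1 [OK], height=2
  node 31: h_left=2, h_right=2, diff=0 [OK], height=3
All nodes satisfy the balance condition.
Result: Balanced


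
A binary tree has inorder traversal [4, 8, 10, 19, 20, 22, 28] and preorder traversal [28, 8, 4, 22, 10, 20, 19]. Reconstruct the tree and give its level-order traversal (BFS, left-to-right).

Inorder:  [4, 8, 10, 19, 20, 22, 28]
Preorder: [28, 8, 4, 22, 10, 20, 19]
Algorithm: preorder visits root first, so consume preorder in order;
for each root, split the current inorder slice at that value into
left-subtree inorder and right-subtree inorder, then recurse.
Recursive splits:
  root=28; inorder splits into left=[4, 8, 10, 19, 20, 22], right=[]
  root=8; inorder splits into left=[4], right=[10, 19, 20, 22]
  root=4; inorder splits into left=[], right=[]
  root=22; inorder splits into left=[10, 19, 20], right=[]
  root=10; inorder splits into left=[], right=[19, 20]
  root=20; inorder splits into left=[19], right=[]
  root=19; inorder splits into left=[], right=[]
Reconstructed level-order: [28, 8, 4, 22, 10, 20, 19]


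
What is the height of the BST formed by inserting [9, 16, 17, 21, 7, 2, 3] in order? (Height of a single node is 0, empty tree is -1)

Insertion order: [9, 16, 17, 21, 7, 2, 3]
Tree (level-order array): [9, 7, 16, 2, None, None, 17, None, 3, None, 21]
Compute height bottom-up (empty subtree = -1):
  height(3) = 1 + max(-1, -1) = 0
  height(2) = 1 + max(-1, 0) = 1
  height(7) = 1 + max(1, -1) = 2
  height(21) = 1 + max(-1, -1) = 0
  height(17) = 1 + max(-1, 0) = 1
  height(16) = 1 + max(-1, 1) = 2
  height(9) = 1 + max(2, 2) = 3
Height = 3


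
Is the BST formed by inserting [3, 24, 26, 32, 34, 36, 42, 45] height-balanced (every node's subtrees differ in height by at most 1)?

Tree (level-order array): [3, None, 24, None, 26, None, 32, None, 34, None, 36, None, 42, None, 45]
Definition: a tree is height-balanced if, at every node, |h(left) - h(right)| <= 1 (empty subtree has height -1).
Bottom-up per-node check:
  node 45: h_left=-1, h_right=-1, diff=0 [OK], height=0
  node 42: h_left=-1, h_right=0, diff=1 [OK], height=1
  node 36: h_left=-1, h_right=1, diff=2 [FAIL (|-1-1|=2 > 1)], height=2
  node 34: h_left=-1, h_right=2, diff=3 [FAIL (|-1-2|=3 > 1)], height=3
  node 32: h_left=-1, h_right=3, diff=4 [FAIL (|-1-3|=4 > 1)], height=4
  node 26: h_left=-1, h_right=4, diff=5 [FAIL (|-1-4|=5 > 1)], height=5
  node 24: h_left=-1, h_right=5, diff=6 [FAIL (|-1-5|=6 > 1)], height=6
  node 3: h_left=-1, h_right=6, diff=7 [FAIL (|-1-6|=7 > 1)], height=7
Node 36 violates the condition: |-1 - 1| = 2 > 1.
Result: Not balanced


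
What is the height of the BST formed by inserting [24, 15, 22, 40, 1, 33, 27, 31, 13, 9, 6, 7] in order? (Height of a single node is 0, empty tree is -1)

Insertion order: [24, 15, 22, 40, 1, 33, 27, 31, 13, 9, 6, 7]
Tree (level-order array): [24, 15, 40, 1, 22, 33, None, None, 13, None, None, 27, None, 9, None, None, 31, 6, None, None, None, None, 7]
Compute height bottom-up (empty subtree = -1):
  height(7) = 1 + max(-1, -1) = 0
  height(6) = 1 + max(-1, 0) = 1
  height(9) = 1 + max(1, -1) = 2
  height(13) = 1 + max(2, -1) = 3
  height(1) = 1 + max(-1, 3) = 4
  height(22) = 1 + max(-1, -1) = 0
  height(15) = 1 + max(4, 0) = 5
  height(31) = 1 + max(-1, -1) = 0
  height(27) = 1 + max(-1, 0) = 1
  height(33) = 1 + max(1, -1) = 2
  height(40) = 1 + max(2, -1) = 3
  height(24) = 1 + max(5, 3) = 6
Height = 6


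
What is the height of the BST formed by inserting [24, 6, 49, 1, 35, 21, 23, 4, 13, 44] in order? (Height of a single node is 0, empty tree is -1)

Insertion order: [24, 6, 49, 1, 35, 21, 23, 4, 13, 44]
Tree (level-order array): [24, 6, 49, 1, 21, 35, None, None, 4, 13, 23, None, 44]
Compute height bottom-up (empty subtree = -1):
  height(4) = 1 + max(-1, -1) = 0
  height(1) = 1 + max(-1, 0) = 1
  height(13) = 1 + max(-1, -1) = 0
  height(23) = 1 + max(-1, -1) = 0
  height(21) = 1 + max(0, 0) = 1
  height(6) = 1 + max(1, 1) = 2
  height(44) = 1 + max(-1, -1) = 0
  height(35) = 1 + max(-1, 0) = 1
  height(49) = 1 + max(1, -1) = 2
  height(24) = 1 + max(2, 2) = 3
Height = 3


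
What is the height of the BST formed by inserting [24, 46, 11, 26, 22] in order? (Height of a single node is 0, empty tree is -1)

Insertion order: [24, 46, 11, 26, 22]
Tree (level-order array): [24, 11, 46, None, 22, 26]
Compute height bottom-up (empty subtree = -1):
  height(22) = 1 + max(-1, -1) = 0
  height(11) = 1 + max(-1, 0) = 1
  height(26) = 1 + max(-1, -1) = 0
  height(46) = 1 + max(0, -1) = 1
  height(24) = 1 + max(1, 1) = 2
Height = 2


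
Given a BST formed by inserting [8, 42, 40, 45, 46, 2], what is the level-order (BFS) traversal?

Tree insertion order: [8, 42, 40, 45, 46, 2]
Tree (level-order array): [8, 2, 42, None, None, 40, 45, None, None, None, 46]
BFS from the root, enqueuing left then right child of each popped node:
  queue [8] -> pop 8, enqueue [2, 42], visited so far: [8]
  queue [2, 42] -> pop 2, enqueue [none], visited so far: [8, 2]
  queue [42] -> pop 42, enqueue [40, 45], visited so far: [8, 2, 42]
  queue [40, 45] -> pop 40, enqueue [none], visited so far: [8, 2, 42, 40]
  queue [45] -> pop 45, enqueue [46], visited so far: [8, 2, 42, 40, 45]
  queue [46] -> pop 46, enqueue [none], visited so far: [8, 2, 42, 40, 45, 46]
Result: [8, 2, 42, 40, 45, 46]


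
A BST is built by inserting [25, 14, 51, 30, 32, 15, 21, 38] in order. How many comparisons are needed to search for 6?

Search path for 6: 25 -> 14
Found: False
Comparisons: 2


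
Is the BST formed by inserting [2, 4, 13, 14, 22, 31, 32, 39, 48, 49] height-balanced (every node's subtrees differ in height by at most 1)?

Tree (level-order array): [2, None, 4, None, 13, None, 14, None, 22, None, 31, None, 32, None, 39, None, 48, None, 49]
Definition: a tree is height-balanced if, at every node, |h(left) - h(right)| <= 1 (empty subtree has height -1).
Bottom-up per-node check:
  node 49: h_left=-1, h_right=-1, diff=0 [OK], height=0
  node 48: h_left=-1, h_right=0, diff=1 [OK], height=1
  node 39: h_left=-1, h_right=1, diff=2 [FAIL (|-1-1|=2 > 1)], height=2
  node 32: h_left=-1, h_right=2, diff=3 [FAIL (|-1-2|=3 > 1)], height=3
  node 31: h_left=-1, h_right=3, diff=4 [FAIL (|-1-3|=4 > 1)], height=4
  node 22: h_left=-1, h_right=4, diff=5 [FAIL (|-1-4|=5 > 1)], height=5
  node 14: h_left=-1, h_right=5, diff=6 [FAIL (|-1-5|=6 > 1)], height=6
  node 13: h_left=-1, h_right=6, diff=7 [FAIL (|-1-6|=7 > 1)], height=7
  node 4: h_left=-1, h_right=7, diff=8 [FAIL (|-1-7|=8 > 1)], height=8
  node 2: h_left=-1, h_right=8, diff=9 [FAIL (|-1-8|=9 > 1)], height=9
Node 39 violates the condition: |-1 - 1| = 2 > 1.
Result: Not balanced


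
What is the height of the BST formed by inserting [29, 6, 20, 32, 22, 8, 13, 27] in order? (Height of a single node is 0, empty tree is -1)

Insertion order: [29, 6, 20, 32, 22, 8, 13, 27]
Tree (level-order array): [29, 6, 32, None, 20, None, None, 8, 22, None, 13, None, 27]
Compute height bottom-up (empty subtree = -1):
  height(13) = 1 + max(-1, -1) = 0
  height(8) = 1 + max(-1, 0) = 1
  height(27) = 1 + max(-1, -1) = 0
  height(22) = 1 + max(-1, 0) = 1
  height(20) = 1 + max(1, 1) = 2
  height(6) = 1 + max(-1, 2) = 3
  height(32) = 1 + max(-1, -1) = 0
  height(29) = 1 + max(3, 0) = 4
Height = 4


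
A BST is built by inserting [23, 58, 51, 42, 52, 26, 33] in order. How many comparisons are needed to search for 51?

Search path for 51: 23 -> 58 -> 51
Found: True
Comparisons: 3


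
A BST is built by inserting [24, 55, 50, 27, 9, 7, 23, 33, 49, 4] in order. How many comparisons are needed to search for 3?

Search path for 3: 24 -> 9 -> 7 -> 4
Found: False
Comparisons: 4


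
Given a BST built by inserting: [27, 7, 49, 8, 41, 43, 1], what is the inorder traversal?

Tree insertion order: [27, 7, 49, 8, 41, 43, 1]
Tree (level-order array): [27, 7, 49, 1, 8, 41, None, None, None, None, None, None, 43]
Inorder traversal: [1, 7, 8, 27, 41, 43, 49]


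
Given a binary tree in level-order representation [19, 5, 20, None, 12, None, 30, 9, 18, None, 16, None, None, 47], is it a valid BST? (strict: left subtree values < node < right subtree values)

Level-order array: [19, 5, 20, None, 12, None, 30, 9, 18, None, 16, None, None, 47]
Validate using subtree bounds (lo, hi): at each node, require lo < value < hi,
then recurse left with hi=value and right with lo=value.
Preorder trace (stopping at first violation):
  at node 19 with bounds (-inf, +inf): OK
  at node 5 with bounds (-inf, 19): OK
  at node 12 with bounds (5, 19): OK
  at node 9 with bounds (5, 12): OK
  at node 18 with bounds (12, 19): OK
  at node 47 with bounds (12, 18): VIOLATION
Node 47 violates its bound: not (12 < 47 < 18).
Result: Not a valid BST


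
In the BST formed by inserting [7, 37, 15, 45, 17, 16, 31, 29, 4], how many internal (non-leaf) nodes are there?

Tree built from: [7, 37, 15, 45, 17, 16, 31, 29, 4]
Tree (level-order array): [7, 4, 37, None, None, 15, 45, None, 17, None, None, 16, 31, None, None, 29]
Rule: An internal node has at least one child.
Per-node child counts:
  node 7: 2 child(ren)
  node 4: 0 child(ren)
  node 37: 2 child(ren)
  node 15: 1 child(ren)
  node 17: 2 child(ren)
  node 16: 0 child(ren)
  node 31: 1 child(ren)
  node 29: 0 child(ren)
  node 45: 0 child(ren)
Matching nodes: [7, 37, 15, 17, 31]
Count of internal (non-leaf) nodes: 5


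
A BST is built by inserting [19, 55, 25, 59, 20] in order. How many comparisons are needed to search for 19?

Search path for 19: 19
Found: True
Comparisons: 1


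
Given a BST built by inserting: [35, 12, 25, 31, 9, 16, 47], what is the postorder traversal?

Tree insertion order: [35, 12, 25, 31, 9, 16, 47]
Tree (level-order array): [35, 12, 47, 9, 25, None, None, None, None, 16, 31]
Postorder traversal: [9, 16, 31, 25, 12, 47, 35]


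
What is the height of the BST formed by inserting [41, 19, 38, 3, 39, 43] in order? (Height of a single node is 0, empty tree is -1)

Insertion order: [41, 19, 38, 3, 39, 43]
Tree (level-order array): [41, 19, 43, 3, 38, None, None, None, None, None, 39]
Compute height bottom-up (empty subtree = -1):
  height(3) = 1 + max(-1, -1) = 0
  height(39) = 1 + max(-1, -1) = 0
  height(38) = 1 + max(-1, 0) = 1
  height(19) = 1 + max(0, 1) = 2
  height(43) = 1 + max(-1, -1) = 0
  height(41) = 1 + max(2, 0) = 3
Height = 3


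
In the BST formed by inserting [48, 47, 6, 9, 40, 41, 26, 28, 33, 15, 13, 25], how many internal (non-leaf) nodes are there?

Tree built from: [48, 47, 6, 9, 40, 41, 26, 28, 33, 15, 13, 25]
Tree (level-order array): [48, 47, None, 6, None, None, 9, None, 40, 26, 41, 15, 28, None, None, 13, 25, None, 33]
Rule: An internal node has at least one child.
Per-node child counts:
  node 48: 1 child(ren)
  node 47: 1 child(ren)
  node 6: 1 child(ren)
  node 9: 1 child(ren)
  node 40: 2 child(ren)
  node 26: 2 child(ren)
  node 15: 2 child(ren)
  node 13: 0 child(ren)
  node 25: 0 child(ren)
  node 28: 1 child(ren)
  node 33: 0 child(ren)
  node 41: 0 child(ren)
Matching nodes: [48, 47, 6, 9, 40, 26, 15, 28]
Count of internal (non-leaf) nodes: 8


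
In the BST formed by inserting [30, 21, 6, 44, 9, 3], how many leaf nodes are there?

Tree built from: [30, 21, 6, 44, 9, 3]
Tree (level-order array): [30, 21, 44, 6, None, None, None, 3, 9]
Rule: A leaf has 0 children.
Per-node child counts:
  node 30: 2 child(ren)
  node 21: 1 child(ren)
  node 6: 2 child(ren)
  node 3: 0 child(ren)
  node 9: 0 child(ren)
  node 44: 0 child(ren)
Matching nodes: [3, 9, 44]
Count of leaf nodes: 3


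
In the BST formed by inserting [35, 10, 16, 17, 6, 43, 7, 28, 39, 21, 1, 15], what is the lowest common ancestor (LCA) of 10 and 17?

Tree insertion order: [35, 10, 16, 17, 6, 43, 7, 28, 39, 21, 1, 15]
Tree (level-order array): [35, 10, 43, 6, 16, 39, None, 1, 7, 15, 17, None, None, None, None, None, None, None, None, None, 28, 21]
In a BST, the LCA of p=10, q=17 is the first node v on the
root-to-leaf path with p <= v <= q (go left if both < v, right if both > v).
Walk from root:
  at 35: both 10 and 17 < 35, go left
  at 10: 10 <= 10 <= 17, this is the LCA
LCA = 10


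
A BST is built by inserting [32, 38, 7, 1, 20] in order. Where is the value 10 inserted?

Starting tree (level order): [32, 7, 38, 1, 20]
Insertion path: 32 -> 7 -> 20
Result: insert 10 as left child of 20
Final tree (level order): [32, 7, 38, 1, 20, None, None, None, None, 10]


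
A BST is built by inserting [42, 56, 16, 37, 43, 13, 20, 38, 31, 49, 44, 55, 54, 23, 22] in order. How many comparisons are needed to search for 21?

Search path for 21: 42 -> 16 -> 37 -> 20 -> 31 -> 23 -> 22
Found: False
Comparisons: 7


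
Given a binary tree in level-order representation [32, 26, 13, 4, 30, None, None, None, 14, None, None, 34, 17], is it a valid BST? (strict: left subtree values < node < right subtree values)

Level-order array: [32, 26, 13, 4, 30, None, None, None, 14, None, None, 34, 17]
Validate using subtree bounds (lo, hi): at each node, require lo < value < hi,
then recurse left with hi=value and right with lo=value.
Preorder trace (stopping at first violation):
  at node 32 with bounds (-inf, +inf): OK
  at node 26 with bounds (-inf, 32): OK
  at node 4 with bounds (-inf, 26): OK
  at node 14 with bounds (4, 26): OK
  at node 34 with bounds (4, 14): VIOLATION
Node 34 violates its bound: not (4 < 34 < 14).
Result: Not a valid BST


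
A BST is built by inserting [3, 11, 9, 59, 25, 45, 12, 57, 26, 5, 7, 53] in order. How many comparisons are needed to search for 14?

Search path for 14: 3 -> 11 -> 59 -> 25 -> 12
Found: False
Comparisons: 5


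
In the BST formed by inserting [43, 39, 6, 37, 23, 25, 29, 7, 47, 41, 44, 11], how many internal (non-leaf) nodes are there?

Tree built from: [43, 39, 6, 37, 23, 25, 29, 7, 47, 41, 44, 11]
Tree (level-order array): [43, 39, 47, 6, 41, 44, None, None, 37, None, None, None, None, 23, None, 7, 25, None, 11, None, 29]
Rule: An internal node has at least one child.
Per-node child counts:
  node 43: 2 child(ren)
  node 39: 2 child(ren)
  node 6: 1 child(ren)
  node 37: 1 child(ren)
  node 23: 2 child(ren)
  node 7: 1 child(ren)
  node 11: 0 child(ren)
  node 25: 1 child(ren)
  node 29: 0 child(ren)
  node 41: 0 child(ren)
  node 47: 1 child(ren)
  node 44: 0 child(ren)
Matching nodes: [43, 39, 6, 37, 23, 7, 25, 47]
Count of internal (non-leaf) nodes: 8


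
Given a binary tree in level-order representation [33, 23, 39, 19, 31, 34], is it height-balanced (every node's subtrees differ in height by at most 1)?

Tree (level-order array): [33, 23, 39, 19, 31, 34]
Definition: a tree is height-balanced if, at every node, |h(left) - h(right)| <= 1 (empty subtree has height -1).
Bottom-up per-node check:
  node 19: h_left=-1, h_right=-1, diff=0 [OK], height=0
  node 31: h_left=-1, h_right=-1, diff=0 [OK], height=0
  node 23: h_left=0, h_right=0, diff=0 [OK], height=1
  node 34: h_left=-1, h_right=-1, diff=0 [OK], height=0
  node 39: h_left=0, h_right=-1, diff=1 [OK], height=1
  node 33: h_left=1, h_right=1, diff=0 [OK], height=2
All nodes satisfy the balance condition.
Result: Balanced


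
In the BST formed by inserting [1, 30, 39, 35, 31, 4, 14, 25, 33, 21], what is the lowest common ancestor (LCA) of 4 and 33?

Tree insertion order: [1, 30, 39, 35, 31, 4, 14, 25, 33, 21]
Tree (level-order array): [1, None, 30, 4, 39, None, 14, 35, None, None, 25, 31, None, 21, None, None, 33]
In a BST, the LCA of p=4, q=33 is the first node v on the
root-to-leaf path with p <= v <= q (go left if both < v, right if both > v).
Walk from root:
  at 1: both 4 and 33 > 1, go right
  at 30: 4 <= 30 <= 33, this is the LCA
LCA = 30


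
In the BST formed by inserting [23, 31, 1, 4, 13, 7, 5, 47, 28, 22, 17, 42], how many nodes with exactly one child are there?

Tree built from: [23, 31, 1, 4, 13, 7, 5, 47, 28, 22, 17, 42]
Tree (level-order array): [23, 1, 31, None, 4, 28, 47, None, 13, None, None, 42, None, 7, 22, None, None, 5, None, 17]
Rule: These are nodes with exactly 1 non-null child.
Per-node child counts:
  node 23: 2 child(ren)
  node 1: 1 child(ren)
  node 4: 1 child(ren)
  node 13: 2 child(ren)
  node 7: 1 child(ren)
  node 5: 0 child(ren)
  node 22: 1 child(ren)
  node 17: 0 child(ren)
  node 31: 2 child(ren)
  node 28: 0 child(ren)
  node 47: 1 child(ren)
  node 42: 0 child(ren)
Matching nodes: [1, 4, 7, 22, 47]
Count of nodes with exactly one child: 5


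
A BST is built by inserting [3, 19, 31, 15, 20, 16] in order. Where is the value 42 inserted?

Starting tree (level order): [3, None, 19, 15, 31, None, 16, 20]
Insertion path: 3 -> 19 -> 31
Result: insert 42 as right child of 31
Final tree (level order): [3, None, 19, 15, 31, None, 16, 20, 42]


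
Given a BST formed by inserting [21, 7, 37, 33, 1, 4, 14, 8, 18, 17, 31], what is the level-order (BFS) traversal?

Tree insertion order: [21, 7, 37, 33, 1, 4, 14, 8, 18, 17, 31]
Tree (level-order array): [21, 7, 37, 1, 14, 33, None, None, 4, 8, 18, 31, None, None, None, None, None, 17]
BFS from the root, enqueuing left then right child of each popped node:
  queue [21] -> pop 21, enqueue [7, 37], visited so far: [21]
  queue [7, 37] -> pop 7, enqueue [1, 14], visited so far: [21, 7]
  queue [37, 1, 14] -> pop 37, enqueue [33], visited so far: [21, 7, 37]
  queue [1, 14, 33] -> pop 1, enqueue [4], visited so far: [21, 7, 37, 1]
  queue [14, 33, 4] -> pop 14, enqueue [8, 18], visited so far: [21, 7, 37, 1, 14]
  queue [33, 4, 8, 18] -> pop 33, enqueue [31], visited so far: [21, 7, 37, 1, 14, 33]
  queue [4, 8, 18, 31] -> pop 4, enqueue [none], visited so far: [21, 7, 37, 1, 14, 33, 4]
  queue [8, 18, 31] -> pop 8, enqueue [none], visited so far: [21, 7, 37, 1, 14, 33, 4, 8]
  queue [18, 31] -> pop 18, enqueue [17], visited so far: [21, 7, 37, 1, 14, 33, 4, 8, 18]
  queue [31, 17] -> pop 31, enqueue [none], visited so far: [21, 7, 37, 1, 14, 33, 4, 8, 18, 31]
  queue [17] -> pop 17, enqueue [none], visited so far: [21, 7, 37, 1, 14, 33, 4, 8, 18, 31, 17]
Result: [21, 7, 37, 1, 14, 33, 4, 8, 18, 31, 17]


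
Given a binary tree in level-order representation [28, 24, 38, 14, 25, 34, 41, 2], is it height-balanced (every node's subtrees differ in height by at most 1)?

Tree (level-order array): [28, 24, 38, 14, 25, 34, 41, 2]
Definition: a tree is height-balanced if, at every node, |h(left) - h(right)| <= 1 (empty subtree has height -1).
Bottom-up per-node check:
  node 2: h_left=-1, h_right=-1, diff=0 [OK], height=0
  node 14: h_left=0, h_right=-1, diff=1 [OK], height=1
  node 25: h_left=-1, h_right=-1, diff=0 [OK], height=0
  node 24: h_left=1, h_right=0, diff=1 [OK], height=2
  node 34: h_left=-1, h_right=-1, diff=0 [OK], height=0
  node 41: h_left=-1, h_right=-1, diff=0 [OK], height=0
  node 38: h_left=0, h_right=0, diff=0 [OK], height=1
  node 28: h_left=2, h_right=1, diff=1 [OK], height=3
All nodes satisfy the balance condition.
Result: Balanced


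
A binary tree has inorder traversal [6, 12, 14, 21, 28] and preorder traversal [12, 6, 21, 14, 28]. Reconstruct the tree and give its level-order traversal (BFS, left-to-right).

Inorder:  [6, 12, 14, 21, 28]
Preorder: [12, 6, 21, 14, 28]
Algorithm: preorder visits root first, so consume preorder in order;
for each root, split the current inorder slice at that value into
left-subtree inorder and right-subtree inorder, then recurse.
Recursive splits:
  root=12; inorder splits into left=[6], right=[14, 21, 28]
  root=6; inorder splits into left=[], right=[]
  root=21; inorder splits into left=[14], right=[28]
  root=14; inorder splits into left=[], right=[]
  root=28; inorder splits into left=[], right=[]
Reconstructed level-order: [12, 6, 21, 14, 28]


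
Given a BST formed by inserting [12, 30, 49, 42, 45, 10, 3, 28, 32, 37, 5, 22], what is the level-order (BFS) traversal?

Tree insertion order: [12, 30, 49, 42, 45, 10, 3, 28, 32, 37, 5, 22]
Tree (level-order array): [12, 10, 30, 3, None, 28, 49, None, 5, 22, None, 42, None, None, None, None, None, 32, 45, None, 37]
BFS from the root, enqueuing left then right child of each popped node:
  queue [12] -> pop 12, enqueue [10, 30], visited so far: [12]
  queue [10, 30] -> pop 10, enqueue [3], visited so far: [12, 10]
  queue [30, 3] -> pop 30, enqueue [28, 49], visited so far: [12, 10, 30]
  queue [3, 28, 49] -> pop 3, enqueue [5], visited so far: [12, 10, 30, 3]
  queue [28, 49, 5] -> pop 28, enqueue [22], visited so far: [12, 10, 30, 3, 28]
  queue [49, 5, 22] -> pop 49, enqueue [42], visited so far: [12, 10, 30, 3, 28, 49]
  queue [5, 22, 42] -> pop 5, enqueue [none], visited so far: [12, 10, 30, 3, 28, 49, 5]
  queue [22, 42] -> pop 22, enqueue [none], visited so far: [12, 10, 30, 3, 28, 49, 5, 22]
  queue [42] -> pop 42, enqueue [32, 45], visited so far: [12, 10, 30, 3, 28, 49, 5, 22, 42]
  queue [32, 45] -> pop 32, enqueue [37], visited so far: [12, 10, 30, 3, 28, 49, 5, 22, 42, 32]
  queue [45, 37] -> pop 45, enqueue [none], visited so far: [12, 10, 30, 3, 28, 49, 5, 22, 42, 32, 45]
  queue [37] -> pop 37, enqueue [none], visited so far: [12, 10, 30, 3, 28, 49, 5, 22, 42, 32, 45, 37]
Result: [12, 10, 30, 3, 28, 49, 5, 22, 42, 32, 45, 37]


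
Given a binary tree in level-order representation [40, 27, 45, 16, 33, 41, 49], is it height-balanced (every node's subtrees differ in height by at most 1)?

Tree (level-order array): [40, 27, 45, 16, 33, 41, 49]
Definition: a tree is height-balanced if, at every node, |h(left) - h(right)| <= 1 (empty subtree has height -1).
Bottom-up per-node check:
  node 16: h_left=-1, h_right=-1, diff=0 [OK], height=0
  node 33: h_left=-1, h_right=-1, diff=0 [OK], height=0
  node 27: h_left=0, h_right=0, diff=0 [OK], height=1
  node 41: h_left=-1, h_right=-1, diff=0 [OK], height=0
  node 49: h_left=-1, h_right=-1, diff=0 [OK], height=0
  node 45: h_left=0, h_right=0, diff=0 [OK], height=1
  node 40: h_left=1, h_right=1, diff=0 [OK], height=2
All nodes satisfy the balance condition.
Result: Balanced


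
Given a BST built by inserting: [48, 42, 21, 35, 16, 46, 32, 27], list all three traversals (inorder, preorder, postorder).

Tree insertion order: [48, 42, 21, 35, 16, 46, 32, 27]
Tree (level-order array): [48, 42, None, 21, 46, 16, 35, None, None, None, None, 32, None, 27]
Inorder (L, root, R): [16, 21, 27, 32, 35, 42, 46, 48]
Preorder (root, L, R): [48, 42, 21, 16, 35, 32, 27, 46]
Postorder (L, R, root): [16, 27, 32, 35, 21, 46, 42, 48]


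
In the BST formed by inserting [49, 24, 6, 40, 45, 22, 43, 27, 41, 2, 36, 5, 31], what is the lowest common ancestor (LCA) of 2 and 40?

Tree insertion order: [49, 24, 6, 40, 45, 22, 43, 27, 41, 2, 36, 5, 31]
Tree (level-order array): [49, 24, None, 6, 40, 2, 22, 27, 45, None, 5, None, None, None, 36, 43, None, None, None, 31, None, 41]
In a BST, the LCA of p=2, q=40 is the first node v on the
root-to-leaf path with p <= v <= q (go left if both < v, right if both > v).
Walk from root:
  at 49: both 2 and 40 < 49, go left
  at 24: 2 <= 24 <= 40, this is the LCA
LCA = 24


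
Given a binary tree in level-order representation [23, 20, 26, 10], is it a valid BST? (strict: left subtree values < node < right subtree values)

Level-order array: [23, 20, 26, 10]
Validate using subtree bounds (lo, hi): at each node, require lo < value < hi,
then recurse left with hi=value and right with lo=value.
Preorder trace (stopping at first violation):
  at node 23 with bounds (-inf, +inf): OK
  at node 20 with bounds (-inf, 23): OK
  at node 10 with bounds (-inf, 20): OK
  at node 26 with bounds (23, +inf): OK
No violation found at any node.
Result: Valid BST


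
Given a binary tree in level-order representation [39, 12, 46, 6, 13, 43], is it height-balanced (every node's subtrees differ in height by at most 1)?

Tree (level-order array): [39, 12, 46, 6, 13, 43]
Definition: a tree is height-balanced if, at every node, |h(left) - h(right)| <= 1 (empty subtree has height -1).
Bottom-up per-node check:
  node 6: h_left=-1, h_right=-1, diff=0 [OK], height=0
  node 13: h_left=-1, h_right=-1, diff=0 [OK], height=0
  node 12: h_left=0, h_right=0, diff=0 [OK], height=1
  node 43: h_left=-1, h_right=-1, diff=0 [OK], height=0
  node 46: h_left=0, h_right=-1, diff=1 [OK], height=1
  node 39: h_left=1, h_right=1, diff=0 [OK], height=2
All nodes satisfy the balance condition.
Result: Balanced


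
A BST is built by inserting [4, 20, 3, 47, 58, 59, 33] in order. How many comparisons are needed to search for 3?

Search path for 3: 4 -> 3
Found: True
Comparisons: 2


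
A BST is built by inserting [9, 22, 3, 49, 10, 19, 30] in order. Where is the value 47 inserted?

Starting tree (level order): [9, 3, 22, None, None, 10, 49, None, 19, 30]
Insertion path: 9 -> 22 -> 49 -> 30
Result: insert 47 as right child of 30
Final tree (level order): [9, 3, 22, None, None, 10, 49, None, 19, 30, None, None, None, None, 47]


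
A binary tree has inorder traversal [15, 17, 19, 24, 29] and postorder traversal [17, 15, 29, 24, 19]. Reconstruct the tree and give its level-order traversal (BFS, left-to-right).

Inorder:   [15, 17, 19, 24, 29]
Postorder: [17, 15, 29, 24, 19]
Algorithm: postorder visits root last, so walk postorder right-to-left;
each value is the root of the current inorder slice — split it at that
value, recurse on the right subtree first, then the left.
Recursive splits:
  root=19; inorder splits into left=[15, 17], right=[24, 29]
  root=24; inorder splits into left=[], right=[29]
  root=29; inorder splits into left=[], right=[]
  root=15; inorder splits into left=[], right=[17]
  root=17; inorder splits into left=[], right=[]
Reconstructed level-order: [19, 15, 24, 17, 29]


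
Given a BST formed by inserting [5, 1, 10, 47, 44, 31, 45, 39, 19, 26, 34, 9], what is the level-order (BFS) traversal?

Tree insertion order: [5, 1, 10, 47, 44, 31, 45, 39, 19, 26, 34, 9]
Tree (level-order array): [5, 1, 10, None, None, 9, 47, None, None, 44, None, 31, 45, 19, 39, None, None, None, 26, 34]
BFS from the root, enqueuing left then right child of each popped node:
  queue [5] -> pop 5, enqueue [1, 10], visited so far: [5]
  queue [1, 10] -> pop 1, enqueue [none], visited so far: [5, 1]
  queue [10] -> pop 10, enqueue [9, 47], visited so far: [5, 1, 10]
  queue [9, 47] -> pop 9, enqueue [none], visited so far: [5, 1, 10, 9]
  queue [47] -> pop 47, enqueue [44], visited so far: [5, 1, 10, 9, 47]
  queue [44] -> pop 44, enqueue [31, 45], visited so far: [5, 1, 10, 9, 47, 44]
  queue [31, 45] -> pop 31, enqueue [19, 39], visited so far: [5, 1, 10, 9, 47, 44, 31]
  queue [45, 19, 39] -> pop 45, enqueue [none], visited so far: [5, 1, 10, 9, 47, 44, 31, 45]
  queue [19, 39] -> pop 19, enqueue [26], visited so far: [5, 1, 10, 9, 47, 44, 31, 45, 19]
  queue [39, 26] -> pop 39, enqueue [34], visited so far: [5, 1, 10, 9, 47, 44, 31, 45, 19, 39]
  queue [26, 34] -> pop 26, enqueue [none], visited so far: [5, 1, 10, 9, 47, 44, 31, 45, 19, 39, 26]
  queue [34] -> pop 34, enqueue [none], visited so far: [5, 1, 10, 9, 47, 44, 31, 45, 19, 39, 26, 34]
Result: [5, 1, 10, 9, 47, 44, 31, 45, 19, 39, 26, 34]


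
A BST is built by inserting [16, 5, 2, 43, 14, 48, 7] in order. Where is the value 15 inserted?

Starting tree (level order): [16, 5, 43, 2, 14, None, 48, None, None, 7]
Insertion path: 16 -> 5 -> 14
Result: insert 15 as right child of 14
Final tree (level order): [16, 5, 43, 2, 14, None, 48, None, None, 7, 15]


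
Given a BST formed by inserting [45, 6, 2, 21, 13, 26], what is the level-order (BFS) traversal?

Tree insertion order: [45, 6, 2, 21, 13, 26]
Tree (level-order array): [45, 6, None, 2, 21, None, None, 13, 26]
BFS from the root, enqueuing left then right child of each popped node:
  queue [45] -> pop 45, enqueue [6], visited so far: [45]
  queue [6] -> pop 6, enqueue [2, 21], visited so far: [45, 6]
  queue [2, 21] -> pop 2, enqueue [none], visited so far: [45, 6, 2]
  queue [21] -> pop 21, enqueue [13, 26], visited so far: [45, 6, 2, 21]
  queue [13, 26] -> pop 13, enqueue [none], visited so far: [45, 6, 2, 21, 13]
  queue [26] -> pop 26, enqueue [none], visited so far: [45, 6, 2, 21, 13, 26]
Result: [45, 6, 2, 21, 13, 26]


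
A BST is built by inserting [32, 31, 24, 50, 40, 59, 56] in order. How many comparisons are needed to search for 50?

Search path for 50: 32 -> 50
Found: True
Comparisons: 2


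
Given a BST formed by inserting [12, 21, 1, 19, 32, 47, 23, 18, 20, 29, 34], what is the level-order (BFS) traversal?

Tree insertion order: [12, 21, 1, 19, 32, 47, 23, 18, 20, 29, 34]
Tree (level-order array): [12, 1, 21, None, None, 19, 32, 18, 20, 23, 47, None, None, None, None, None, 29, 34]
BFS from the root, enqueuing left then right child of each popped node:
  queue [12] -> pop 12, enqueue [1, 21], visited so far: [12]
  queue [1, 21] -> pop 1, enqueue [none], visited so far: [12, 1]
  queue [21] -> pop 21, enqueue [19, 32], visited so far: [12, 1, 21]
  queue [19, 32] -> pop 19, enqueue [18, 20], visited so far: [12, 1, 21, 19]
  queue [32, 18, 20] -> pop 32, enqueue [23, 47], visited so far: [12, 1, 21, 19, 32]
  queue [18, 20, 23, 47] -> pop 18, enqueue [none], visited so far: [12, 1, 21, 19, 32, 18]
  queue [20, 23, 47] -> pop 20, enqueue [none], visited so far: [12, 1, 21, 19, 32, 18, 20]
  queue [23, 47] -> pop 23, enqueue [29], visited so far: [12, 1, 21, 19, 32, 18, 20, 23]
  queue [47, 29] -> pop 47, enqueue [34], visited so far: [12, 1, 21, 19, 32, 18, 20, 23, 47]
  queue [29, 34] -> pop 29, enqueue [none], visited so far: [12, 1, 21, 19, 32, 18, 20, 23, 47, 29]
  queue [34] -> pop 34, enqueue [none], visited so far: [12, 1, 21, 19, 32, 18, 20, 23, 47, 29, 34]
Result: [12, 1, 21, 19, 32, 18, 20, 23, 47, 29, 34]


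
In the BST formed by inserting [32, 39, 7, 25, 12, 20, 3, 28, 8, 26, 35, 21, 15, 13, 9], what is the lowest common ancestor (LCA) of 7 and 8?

Tree insertion order: [32, 39, 7, 25, 12, 20, 3, 28, 8, 26, 35, 21, 15, 13, 9]
Tree (level-order array): [32, 7, 39, 3, 25, 35, None, None, None, 12, 28, None, None, 8, 20, 26, None, None, 9, 15, 21, None, None, None, None, 13]
In a BST, the LCA of p=7, q=8 is the first node v on the
root-to-leaf path with p <= v <= q (go left if both < v, right if both > v).
Walk from root:
  at 32: both 7 and 8 < 32, go left
  at 7: 7 <= 7 <= 8, this is the LCA
LCA = 7


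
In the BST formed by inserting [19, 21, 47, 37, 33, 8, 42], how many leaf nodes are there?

Tree built from: [19, 21, 47, 37, 33, 8, 42]
Tree (level-order array): [19, 8, 21, None, None, None, 47, 37, None, 33, 42]
Rule: A leaf has 0 children.
Per-node child counts:
  node 19: 2 child(ren)
  node 8: 0 child(ren)
  node 21: 1 child(ren)
  node 47: 1 child(ren)
  node 37: 2 child(ren)
  node 33: 0 child(ren)
  node 42: 0 child(ren)
Matching nodes: [8, 33, 42]
Count of leaf nodes: 3


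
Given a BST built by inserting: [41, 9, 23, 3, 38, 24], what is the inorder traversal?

Tree insertion order: [41, 9, 23, 3, 38, 24]
Tree (level-order array): [41, 9, None, 3, 23, None, None, None, 38, 24]
Inorder traversal: [3, 9, 23, 24, 38, 41]


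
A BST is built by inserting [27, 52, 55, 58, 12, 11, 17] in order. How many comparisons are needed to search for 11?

Search path for 11: 27 -> 12 -> 11
Found: True
Comparisons: 3
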